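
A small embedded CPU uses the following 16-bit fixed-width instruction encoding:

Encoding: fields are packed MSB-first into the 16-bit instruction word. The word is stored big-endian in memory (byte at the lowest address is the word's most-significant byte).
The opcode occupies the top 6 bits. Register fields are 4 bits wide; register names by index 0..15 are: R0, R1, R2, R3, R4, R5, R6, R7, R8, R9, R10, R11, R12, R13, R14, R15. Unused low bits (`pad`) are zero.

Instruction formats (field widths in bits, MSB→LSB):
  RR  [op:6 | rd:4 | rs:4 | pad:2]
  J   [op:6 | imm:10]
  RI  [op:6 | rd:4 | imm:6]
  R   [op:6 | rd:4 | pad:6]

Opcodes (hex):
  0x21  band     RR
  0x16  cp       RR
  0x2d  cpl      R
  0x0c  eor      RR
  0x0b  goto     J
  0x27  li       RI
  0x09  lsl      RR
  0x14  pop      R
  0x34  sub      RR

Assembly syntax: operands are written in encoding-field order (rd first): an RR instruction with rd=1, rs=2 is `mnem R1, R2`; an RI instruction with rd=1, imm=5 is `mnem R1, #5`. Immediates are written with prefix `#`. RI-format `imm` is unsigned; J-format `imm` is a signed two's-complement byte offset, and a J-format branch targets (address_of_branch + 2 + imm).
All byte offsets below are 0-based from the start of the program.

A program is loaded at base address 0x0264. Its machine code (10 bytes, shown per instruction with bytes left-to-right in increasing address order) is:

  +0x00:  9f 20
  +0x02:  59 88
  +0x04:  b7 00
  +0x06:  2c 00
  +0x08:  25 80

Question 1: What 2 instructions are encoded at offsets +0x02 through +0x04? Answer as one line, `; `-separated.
cp R6, R2; cpl R12

[02] 59 88 → 0x5988
  top 6b → 0x16 → cp [RR]
  rd@[9:6]=0x6 ⇒ R6
  rs@[5:2]=0x2 ⇒ R2
[04] b7 00 → 0xb700
  top 6b → 0x2d → cpl [R]
  rd@[9:6]=0xc ⇒ R12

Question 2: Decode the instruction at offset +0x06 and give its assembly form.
goto #0

off 0x06: read 2c 00 as big → 0x2c00
  opcode bits[15:10]=0xb: goto/J
  imm: (w>>0)&0x3ff=0x0 → #0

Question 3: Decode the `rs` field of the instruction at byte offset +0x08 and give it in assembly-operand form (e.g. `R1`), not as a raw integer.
R0

+0x08: 25 80 ⇒ word 0x2580 (big)
  op=0x2580>>10=0x9 ⇒ lsl (RR)
  rd: (w>>6)&0xf=0x6 → R6
  rs: (w>>2)&0xf=0x0 → R0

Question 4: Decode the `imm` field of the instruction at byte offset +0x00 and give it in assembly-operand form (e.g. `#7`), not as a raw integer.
#32

[00] 9f 20 → 0x9f20
  op=0x9f20>>10=0x27 ⇒ li (RI)
  rd: (w>>6)&0xf=0xc → R12
  imm: (w>>0)&0x3f=0x20 → #32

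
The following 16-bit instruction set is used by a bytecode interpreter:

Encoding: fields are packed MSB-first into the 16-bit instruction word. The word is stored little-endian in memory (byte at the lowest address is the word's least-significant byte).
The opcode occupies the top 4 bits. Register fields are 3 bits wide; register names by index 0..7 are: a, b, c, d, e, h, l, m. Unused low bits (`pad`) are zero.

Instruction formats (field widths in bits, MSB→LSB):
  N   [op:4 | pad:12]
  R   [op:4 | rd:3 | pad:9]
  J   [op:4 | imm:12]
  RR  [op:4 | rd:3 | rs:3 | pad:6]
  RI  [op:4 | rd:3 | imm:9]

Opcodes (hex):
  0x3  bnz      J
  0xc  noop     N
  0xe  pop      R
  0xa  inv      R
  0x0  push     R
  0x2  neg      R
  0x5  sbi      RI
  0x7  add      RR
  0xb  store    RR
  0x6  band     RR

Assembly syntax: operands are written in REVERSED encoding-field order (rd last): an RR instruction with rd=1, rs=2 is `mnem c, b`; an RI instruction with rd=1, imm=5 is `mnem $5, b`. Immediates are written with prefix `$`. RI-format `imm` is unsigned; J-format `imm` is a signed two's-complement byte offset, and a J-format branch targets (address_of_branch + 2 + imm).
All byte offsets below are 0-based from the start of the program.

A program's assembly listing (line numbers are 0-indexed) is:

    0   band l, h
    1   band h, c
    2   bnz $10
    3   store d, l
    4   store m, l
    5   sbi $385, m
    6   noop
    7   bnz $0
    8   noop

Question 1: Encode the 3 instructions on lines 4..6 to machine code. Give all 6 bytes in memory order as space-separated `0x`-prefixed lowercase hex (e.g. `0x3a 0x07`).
0xc0 0xbd 0x81 0x5f 0x00 0xc0

L4: store op=0xb:4|rd=6:3|rs=7:3|pad=0:6 ⇒ 0xbdc0 ⇒ little c0 bd
L5: sbi op=0x5:4|rd=7:3|imm=385:9 ⇒ 0x5f81 ⇒ little 81 5f
L6: noop op=0xc:4|pad=0:12 ⇒ 0xc000 ⇒ little 00 c0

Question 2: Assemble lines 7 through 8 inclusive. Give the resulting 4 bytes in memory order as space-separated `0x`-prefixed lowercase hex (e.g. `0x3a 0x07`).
0x00 0x30 0x00 0xc0

line 7 (bnz): pack op=0x3:4|imm=0:12 = 0x3000; little→ 00 30
line 8 (noop): pack op=0xc:4|pad=0:12 = 0xc000; little→ 00 c0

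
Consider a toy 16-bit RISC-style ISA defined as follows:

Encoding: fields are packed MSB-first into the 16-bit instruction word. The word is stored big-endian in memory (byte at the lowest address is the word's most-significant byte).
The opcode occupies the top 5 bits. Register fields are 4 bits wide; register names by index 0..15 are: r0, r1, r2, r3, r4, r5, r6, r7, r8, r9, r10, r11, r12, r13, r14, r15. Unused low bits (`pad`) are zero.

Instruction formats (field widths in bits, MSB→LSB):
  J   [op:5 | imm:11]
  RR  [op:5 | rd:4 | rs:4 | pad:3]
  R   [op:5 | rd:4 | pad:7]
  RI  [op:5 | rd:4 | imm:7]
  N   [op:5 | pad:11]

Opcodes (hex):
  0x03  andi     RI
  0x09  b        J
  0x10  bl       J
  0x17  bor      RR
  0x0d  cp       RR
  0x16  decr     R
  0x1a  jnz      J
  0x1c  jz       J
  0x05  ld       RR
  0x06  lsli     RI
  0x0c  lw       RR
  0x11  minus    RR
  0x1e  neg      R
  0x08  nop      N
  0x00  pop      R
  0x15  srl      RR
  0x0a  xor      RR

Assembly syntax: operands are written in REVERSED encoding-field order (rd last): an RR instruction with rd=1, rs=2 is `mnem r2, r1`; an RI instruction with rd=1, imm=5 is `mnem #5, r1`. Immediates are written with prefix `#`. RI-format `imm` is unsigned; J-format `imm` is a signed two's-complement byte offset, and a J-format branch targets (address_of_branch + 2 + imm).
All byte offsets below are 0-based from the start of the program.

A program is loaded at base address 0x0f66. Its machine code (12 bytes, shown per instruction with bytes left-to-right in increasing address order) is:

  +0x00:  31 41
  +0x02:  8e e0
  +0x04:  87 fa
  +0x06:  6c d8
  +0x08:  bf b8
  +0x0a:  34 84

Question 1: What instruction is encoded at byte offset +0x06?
@+06  big-endian(6c d8) = 0x6cd8
  top 5b → 0xd → cp [RR]
  [10:7] rd=9 = r9
  [6:3] rs=11 = r11

cp r11, r9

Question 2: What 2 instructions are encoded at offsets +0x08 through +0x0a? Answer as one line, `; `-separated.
@+08  big-endian(bf b8) = 0xbfb8
  top 5b → 0x17 → bor [RR]
  rd@[10:7]=0xf ⇒ r15
  rs@[6:3]=0x7 ⇒ r7
@+0a  big-endian(34 84) = 0x3484
  top 5b → 0x6 → lsli [RI]
  rd@[10:7]=0x9 ⇒ r9
  imm@[6:0]=0x4 ⇒ #4

bor r7, r15; lsli #4, r9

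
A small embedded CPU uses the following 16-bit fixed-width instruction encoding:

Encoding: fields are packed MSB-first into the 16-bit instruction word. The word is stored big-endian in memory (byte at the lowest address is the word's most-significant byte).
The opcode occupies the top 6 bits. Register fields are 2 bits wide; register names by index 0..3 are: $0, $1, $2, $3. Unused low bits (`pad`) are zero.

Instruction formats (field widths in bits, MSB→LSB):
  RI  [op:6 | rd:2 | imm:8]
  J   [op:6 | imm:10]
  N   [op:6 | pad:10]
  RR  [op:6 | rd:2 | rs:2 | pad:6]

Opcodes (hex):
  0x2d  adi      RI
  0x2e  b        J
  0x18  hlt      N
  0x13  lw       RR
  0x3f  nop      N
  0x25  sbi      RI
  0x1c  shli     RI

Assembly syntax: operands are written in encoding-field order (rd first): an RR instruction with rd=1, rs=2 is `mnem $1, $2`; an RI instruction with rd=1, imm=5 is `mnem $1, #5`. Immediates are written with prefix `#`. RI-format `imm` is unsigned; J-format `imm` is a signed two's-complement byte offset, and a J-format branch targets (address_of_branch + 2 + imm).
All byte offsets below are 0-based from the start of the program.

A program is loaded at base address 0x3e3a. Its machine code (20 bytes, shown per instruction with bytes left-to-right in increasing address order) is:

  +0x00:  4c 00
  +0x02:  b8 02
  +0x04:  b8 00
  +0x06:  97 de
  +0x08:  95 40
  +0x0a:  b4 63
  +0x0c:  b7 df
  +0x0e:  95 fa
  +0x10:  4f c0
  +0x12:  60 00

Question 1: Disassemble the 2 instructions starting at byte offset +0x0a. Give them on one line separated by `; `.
[0a] b4 63 → 0xb463
  top 6b → 0x2d → adi [RI]
  [9:8] rd=0 = $0
  [7:0] imm=99 = #99
[0c] b7 df → 0xb7df
  top 6b → 0x2d → adi [RI]
  [9:8] rd=3 = $3
  [7:0] imm=223 = #223

adi $0, #99; adi $3, #223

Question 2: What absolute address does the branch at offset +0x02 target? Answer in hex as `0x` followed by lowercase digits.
0x3e40

off 0x02: read b8 02 as big → 0xb802
  opcode bits[15:10]=0x2e: b/J
  imm: (w>>0)&0x3ff=0x2 → #2
  target = base 0x3e3a + off 0x02 + 2 + imm 2 = 0x3e40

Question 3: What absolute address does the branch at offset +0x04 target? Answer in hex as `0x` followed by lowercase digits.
0x3e40

+0x04: b8 00 ⇒ word 0xb800 (big)
  op=0xb800>>10=0x2e ⇒ b (J)
  [9:0] imm=0 = #0
  target = base 0x3e3a + off 0x04 + 2 + imm 0 = 0x3e40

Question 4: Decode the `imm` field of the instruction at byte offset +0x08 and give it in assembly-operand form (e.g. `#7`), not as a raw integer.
#64

+0x08: 95 40 ⇒ word 0x9540 (big)
  opcode bits[15:10]=0x25: sbi/RI
  rd: (w>>8)&0x3=0x1 → $1
  imm: (w>>0)&0xff=0x40 → #64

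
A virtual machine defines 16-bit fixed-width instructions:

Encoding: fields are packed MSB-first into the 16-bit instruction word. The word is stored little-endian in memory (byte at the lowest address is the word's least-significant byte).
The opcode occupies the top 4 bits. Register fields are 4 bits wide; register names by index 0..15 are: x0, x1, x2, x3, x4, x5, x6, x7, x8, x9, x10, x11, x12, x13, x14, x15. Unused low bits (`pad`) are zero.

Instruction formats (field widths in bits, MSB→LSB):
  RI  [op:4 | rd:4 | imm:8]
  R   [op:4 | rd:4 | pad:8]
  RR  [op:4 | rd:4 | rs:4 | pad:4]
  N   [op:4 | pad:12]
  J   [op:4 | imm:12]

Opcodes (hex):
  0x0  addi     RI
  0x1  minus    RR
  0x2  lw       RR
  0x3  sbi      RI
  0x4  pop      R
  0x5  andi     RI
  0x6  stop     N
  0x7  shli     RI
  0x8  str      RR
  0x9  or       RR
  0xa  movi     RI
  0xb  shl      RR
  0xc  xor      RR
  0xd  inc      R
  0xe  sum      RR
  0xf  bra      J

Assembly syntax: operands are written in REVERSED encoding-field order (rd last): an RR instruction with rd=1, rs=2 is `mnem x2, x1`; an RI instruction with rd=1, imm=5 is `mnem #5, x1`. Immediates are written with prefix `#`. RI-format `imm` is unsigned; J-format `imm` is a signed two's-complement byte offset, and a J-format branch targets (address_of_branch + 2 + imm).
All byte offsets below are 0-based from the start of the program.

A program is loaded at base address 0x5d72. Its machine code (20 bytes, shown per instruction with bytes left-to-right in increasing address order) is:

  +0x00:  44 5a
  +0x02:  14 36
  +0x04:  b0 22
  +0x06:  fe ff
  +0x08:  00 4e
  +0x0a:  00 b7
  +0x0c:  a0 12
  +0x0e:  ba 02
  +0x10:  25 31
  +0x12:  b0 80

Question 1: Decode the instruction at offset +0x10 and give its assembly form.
+0x10: 25 31 ⇒ word 0x3125 (little)
  op=0x3125>>12=0x3 ⇒ sbi (RI)
  rd@[11:8]=0x1 ⇒ x1
  imm@[7:0]=0x25 ⇒ #37

sbi #37, x1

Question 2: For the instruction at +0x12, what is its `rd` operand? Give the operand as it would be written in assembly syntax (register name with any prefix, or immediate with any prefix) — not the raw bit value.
x0

[12] b0 80 → 0x80b0
  opcode bits[15:12]=0x8: str/RR
  rd@[11:8]=0x0 ⇒ x0
  rs@[7:4]=0xb ⇒ x11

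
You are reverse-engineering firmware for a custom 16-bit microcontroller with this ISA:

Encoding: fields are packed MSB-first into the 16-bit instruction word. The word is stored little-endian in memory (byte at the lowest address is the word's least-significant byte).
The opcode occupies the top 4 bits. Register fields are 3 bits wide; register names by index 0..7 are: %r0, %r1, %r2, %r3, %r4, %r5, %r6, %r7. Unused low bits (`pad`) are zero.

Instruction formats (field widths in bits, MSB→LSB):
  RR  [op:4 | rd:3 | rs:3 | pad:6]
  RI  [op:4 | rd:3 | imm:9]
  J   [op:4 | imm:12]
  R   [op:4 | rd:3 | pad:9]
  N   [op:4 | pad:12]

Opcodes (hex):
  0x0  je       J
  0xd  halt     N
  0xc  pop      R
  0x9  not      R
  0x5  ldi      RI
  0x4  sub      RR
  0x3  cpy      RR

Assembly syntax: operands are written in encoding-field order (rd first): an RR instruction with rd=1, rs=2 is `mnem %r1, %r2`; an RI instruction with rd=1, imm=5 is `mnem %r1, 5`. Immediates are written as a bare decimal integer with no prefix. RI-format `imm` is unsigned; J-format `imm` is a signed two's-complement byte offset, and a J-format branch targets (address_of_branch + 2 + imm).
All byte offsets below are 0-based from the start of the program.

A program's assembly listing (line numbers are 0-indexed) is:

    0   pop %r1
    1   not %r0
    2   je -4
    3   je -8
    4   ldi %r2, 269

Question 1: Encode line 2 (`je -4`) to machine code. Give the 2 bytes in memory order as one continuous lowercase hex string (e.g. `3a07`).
line 2 (je): pack op=0x0:4|imm=-4:12 = 0x0ffc; little→ fc 0f

fc0f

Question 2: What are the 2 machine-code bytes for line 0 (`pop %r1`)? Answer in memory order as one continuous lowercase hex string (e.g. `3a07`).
00c2

line 0 (pop): pack op=0xc:4|rd=1:3|pad=0:9 = 0xc200; little→ 00 c2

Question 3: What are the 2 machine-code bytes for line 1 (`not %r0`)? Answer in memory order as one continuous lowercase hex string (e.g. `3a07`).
1. not fields op=0x9:4|rd=0:3|pad=0:9 → word 9000h → 00 90

0090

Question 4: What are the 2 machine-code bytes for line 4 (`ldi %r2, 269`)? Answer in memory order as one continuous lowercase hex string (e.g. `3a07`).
L4: ldi op=0x5:4|rd=2:3|imm=269:9 ⇒ 0x550d ⇒ little 0d 55

0d55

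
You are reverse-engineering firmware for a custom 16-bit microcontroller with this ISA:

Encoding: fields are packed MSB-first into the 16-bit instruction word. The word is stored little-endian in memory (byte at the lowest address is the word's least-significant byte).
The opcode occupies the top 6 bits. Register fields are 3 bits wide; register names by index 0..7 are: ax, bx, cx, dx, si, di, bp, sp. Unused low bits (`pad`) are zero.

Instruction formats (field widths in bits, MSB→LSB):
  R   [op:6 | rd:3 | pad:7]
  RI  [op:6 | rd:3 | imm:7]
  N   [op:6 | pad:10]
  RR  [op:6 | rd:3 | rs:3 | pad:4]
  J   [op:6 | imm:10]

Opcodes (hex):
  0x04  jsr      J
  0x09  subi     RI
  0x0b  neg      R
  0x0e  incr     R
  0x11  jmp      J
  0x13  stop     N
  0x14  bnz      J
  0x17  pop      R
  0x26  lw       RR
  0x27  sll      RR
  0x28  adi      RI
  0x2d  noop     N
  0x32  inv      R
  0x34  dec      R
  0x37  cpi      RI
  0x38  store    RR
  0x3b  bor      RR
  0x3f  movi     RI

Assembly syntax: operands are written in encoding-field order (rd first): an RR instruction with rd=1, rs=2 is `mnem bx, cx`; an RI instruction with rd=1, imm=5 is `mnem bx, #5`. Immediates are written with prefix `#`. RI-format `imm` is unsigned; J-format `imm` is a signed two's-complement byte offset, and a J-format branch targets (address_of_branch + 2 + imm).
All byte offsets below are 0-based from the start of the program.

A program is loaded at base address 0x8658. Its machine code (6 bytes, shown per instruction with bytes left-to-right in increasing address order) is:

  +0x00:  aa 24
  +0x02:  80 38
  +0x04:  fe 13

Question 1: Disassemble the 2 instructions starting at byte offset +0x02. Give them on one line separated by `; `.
incr bx; jsr #-2

off 0x02: read 80 38 as little → 0x3880
  top 6b → 0xe → incr [R]
  rd: (w>>7)&0x7=0x1 → bx
off 0x04: read fe 13 as little → 0x13fe
  top 6b → 0x4 → jsr [J]
  imm: (w>>0)&0x3ff=0x3fe (s10→-2) → #-2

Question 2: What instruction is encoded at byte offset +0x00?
subi bx, #42

off 0x00: read aa 24 as little → 0x24aa
  op=0x24aa>>10=0x9 ⇒ subi (RI)
  [9:7] rd=1 = bx
  [6:0] imm=42 = #42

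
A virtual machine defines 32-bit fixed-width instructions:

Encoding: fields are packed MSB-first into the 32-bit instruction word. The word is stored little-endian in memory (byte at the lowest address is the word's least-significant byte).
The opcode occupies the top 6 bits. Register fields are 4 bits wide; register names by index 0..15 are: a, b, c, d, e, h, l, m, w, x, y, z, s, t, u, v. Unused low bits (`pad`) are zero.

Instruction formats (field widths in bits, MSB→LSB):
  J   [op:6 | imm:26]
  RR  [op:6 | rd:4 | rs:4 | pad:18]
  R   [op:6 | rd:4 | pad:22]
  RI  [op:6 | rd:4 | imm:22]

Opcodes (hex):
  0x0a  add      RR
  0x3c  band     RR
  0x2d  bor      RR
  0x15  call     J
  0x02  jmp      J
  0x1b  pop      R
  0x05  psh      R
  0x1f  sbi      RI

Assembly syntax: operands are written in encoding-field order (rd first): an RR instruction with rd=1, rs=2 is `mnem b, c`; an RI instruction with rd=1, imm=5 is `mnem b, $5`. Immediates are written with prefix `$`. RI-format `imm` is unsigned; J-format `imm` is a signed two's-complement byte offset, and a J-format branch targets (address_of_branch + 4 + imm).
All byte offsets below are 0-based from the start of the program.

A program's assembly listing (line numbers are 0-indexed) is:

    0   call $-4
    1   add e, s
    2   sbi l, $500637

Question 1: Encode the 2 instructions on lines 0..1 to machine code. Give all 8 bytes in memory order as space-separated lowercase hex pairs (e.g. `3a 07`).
L0: call op=0x15:6|imm=-4:26 ⇒ 0x57fffffc ⇒ little fc ff ff 57
L1: add op=0xa:6|rd=4:4|rs=12:4|pad=0:18 ⇒ 0x29300000 ⇒ little 00 00 30 29

fc ff ff 57 00 00 30 29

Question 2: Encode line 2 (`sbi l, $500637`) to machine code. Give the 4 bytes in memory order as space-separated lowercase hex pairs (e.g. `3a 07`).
9d a3 87 7d

line 2 (sbi): pack op=0x1f:6|rd=6:4|imm=500637:22 = 0x7d87a39d; little→ 9d a3 87 7d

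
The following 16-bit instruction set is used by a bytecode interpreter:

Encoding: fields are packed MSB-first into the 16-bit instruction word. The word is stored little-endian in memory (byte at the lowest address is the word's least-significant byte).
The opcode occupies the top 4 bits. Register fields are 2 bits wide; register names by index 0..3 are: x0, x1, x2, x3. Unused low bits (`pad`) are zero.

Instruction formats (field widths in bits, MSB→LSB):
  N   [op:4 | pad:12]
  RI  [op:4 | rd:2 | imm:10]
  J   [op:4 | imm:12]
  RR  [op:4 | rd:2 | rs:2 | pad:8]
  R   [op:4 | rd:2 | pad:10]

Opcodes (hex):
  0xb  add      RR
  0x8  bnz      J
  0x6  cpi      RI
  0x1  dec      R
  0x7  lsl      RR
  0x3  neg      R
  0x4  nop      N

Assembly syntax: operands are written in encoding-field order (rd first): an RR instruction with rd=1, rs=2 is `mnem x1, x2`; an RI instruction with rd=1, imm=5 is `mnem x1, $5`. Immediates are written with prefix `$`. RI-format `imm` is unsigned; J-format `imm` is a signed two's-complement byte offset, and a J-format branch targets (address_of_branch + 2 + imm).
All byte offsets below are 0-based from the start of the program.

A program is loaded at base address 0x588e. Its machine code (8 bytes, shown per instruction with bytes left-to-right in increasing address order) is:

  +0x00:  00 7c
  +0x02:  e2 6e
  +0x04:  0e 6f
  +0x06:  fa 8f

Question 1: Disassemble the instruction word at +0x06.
bnz $-6

[06] fa 8f → 0x8ffa
  top 4b → 0x8 → bnz [J]
  imm@[11:0]=0xffa (s12→-6) ⇒ $-6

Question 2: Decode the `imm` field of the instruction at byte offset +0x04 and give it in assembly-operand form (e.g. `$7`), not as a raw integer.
[04] 0e 6f → 0x6f0e
  op=0x6f0e>>12=0x6 ⇒ cpi (RI)
  rd: (w>>10)&0x3=0x3 → x3
  imm: (w>>0)&0x3ff=0x30e → $782

$782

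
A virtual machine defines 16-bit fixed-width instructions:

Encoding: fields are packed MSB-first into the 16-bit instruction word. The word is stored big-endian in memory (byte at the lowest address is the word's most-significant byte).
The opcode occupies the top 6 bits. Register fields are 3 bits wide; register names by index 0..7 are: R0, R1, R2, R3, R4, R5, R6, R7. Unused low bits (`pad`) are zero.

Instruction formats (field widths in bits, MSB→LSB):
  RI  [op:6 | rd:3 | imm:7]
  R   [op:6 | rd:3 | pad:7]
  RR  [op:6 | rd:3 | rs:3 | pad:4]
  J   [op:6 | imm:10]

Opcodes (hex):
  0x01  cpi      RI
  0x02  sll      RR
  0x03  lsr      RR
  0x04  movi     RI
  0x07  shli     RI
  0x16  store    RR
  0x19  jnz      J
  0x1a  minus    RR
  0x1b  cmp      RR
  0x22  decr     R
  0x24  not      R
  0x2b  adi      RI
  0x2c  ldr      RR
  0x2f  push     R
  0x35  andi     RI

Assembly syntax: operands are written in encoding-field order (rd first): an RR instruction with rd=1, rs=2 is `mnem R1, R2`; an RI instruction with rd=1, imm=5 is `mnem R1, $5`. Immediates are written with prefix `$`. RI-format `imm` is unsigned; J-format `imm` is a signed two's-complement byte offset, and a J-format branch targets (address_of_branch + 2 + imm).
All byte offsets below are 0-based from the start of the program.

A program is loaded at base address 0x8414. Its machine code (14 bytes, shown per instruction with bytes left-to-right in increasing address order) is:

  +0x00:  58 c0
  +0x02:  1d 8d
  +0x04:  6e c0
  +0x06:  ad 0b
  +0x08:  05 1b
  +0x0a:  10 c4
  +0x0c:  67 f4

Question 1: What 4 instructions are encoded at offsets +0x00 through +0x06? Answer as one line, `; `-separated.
store R1, R4; shli R3, $13; cmp R5, R4; adi R2, $11

+0x00: 58 c0 ⇒ word 0x58c0 (big)
  top 6b → 0x16 → store [RR]
  rd@[9:7]=0x1 ⇒ R1
  rs@[6:4]=0x4 ⇒ R4
+0x02: 1d 8d ⇒ word 0x1d8d (big)
  top 6b → 0x7 → shli [RI]
  rd@[9:7]=0x3 ⇒ R3
  imm@[6:0]=0xd ⇒ $13
+0x04: 6e c0 ⇒ word 0x6ec0 (big)
  top 6b → 0x1b → cmp [RR]
  rd@[9:7]=0x5 ⇒ R5
  rs@[6:4]=0x4 ⇒ R4
+0x06: ad 0b ⇒ word 0xad0b (big)
  top 6b → 0x2b → adi [RI]
  rd@[9:7]=0x2 ⇒ R2
  imm@[6:0]=0xb ⇒ $11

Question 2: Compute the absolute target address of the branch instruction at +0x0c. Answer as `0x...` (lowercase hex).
@+0c  big-endian(67 f4) = 0x67f4
  opcode bits[15:10]=0x19: jnz/J
  imm: (w>>0)&0x3ff=0x3f4 (s10→-12) → $-12
  target = base 0x8414 + off 0x0c + 2 + imm -12 = 0x8416

0x8416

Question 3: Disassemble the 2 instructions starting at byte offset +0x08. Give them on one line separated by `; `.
cpi R2, $27; movi R1, $68

[08] 05 1b → 0x051b
  top 6b → 0x1 → cpi [RI]
  rd@[9:7]=0x2 ⇒ R2
  imm@[6:0]=0x1b ⇒ $27
[0a] 10 c4 → 0x10c4
  top 6b → 0x4 → movi [RI]
  rd@[9:7]=0x1 ⇒ R1
  imm@[6:0]=0x44 ⇒ $68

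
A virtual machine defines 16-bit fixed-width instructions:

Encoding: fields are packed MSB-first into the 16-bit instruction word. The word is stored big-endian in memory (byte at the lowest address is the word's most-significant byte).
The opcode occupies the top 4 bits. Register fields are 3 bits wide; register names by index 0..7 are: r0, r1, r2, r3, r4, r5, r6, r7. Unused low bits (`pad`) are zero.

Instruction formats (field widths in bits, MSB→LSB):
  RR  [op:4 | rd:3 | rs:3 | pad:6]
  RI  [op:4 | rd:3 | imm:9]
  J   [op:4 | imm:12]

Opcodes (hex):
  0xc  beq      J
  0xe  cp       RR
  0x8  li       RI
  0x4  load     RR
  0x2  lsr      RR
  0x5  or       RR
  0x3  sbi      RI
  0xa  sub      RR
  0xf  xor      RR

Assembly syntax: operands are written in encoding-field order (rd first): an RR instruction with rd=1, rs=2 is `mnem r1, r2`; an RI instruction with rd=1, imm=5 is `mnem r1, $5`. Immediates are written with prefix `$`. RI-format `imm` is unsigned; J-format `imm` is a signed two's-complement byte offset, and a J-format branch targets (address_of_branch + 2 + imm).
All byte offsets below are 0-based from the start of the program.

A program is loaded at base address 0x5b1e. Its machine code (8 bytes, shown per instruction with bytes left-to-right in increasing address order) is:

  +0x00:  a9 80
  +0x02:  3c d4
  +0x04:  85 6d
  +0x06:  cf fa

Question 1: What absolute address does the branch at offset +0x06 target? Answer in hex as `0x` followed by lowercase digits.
[06] cf fa → 0xcffa
  opcode bits[15:12]=0xc: beq/J
  [11:0] imm=4090 (s12→-6) = $-6
  target = base 0x5b1e + off 0x06 + 2 + imm -6 = 0x5b20

0x5b20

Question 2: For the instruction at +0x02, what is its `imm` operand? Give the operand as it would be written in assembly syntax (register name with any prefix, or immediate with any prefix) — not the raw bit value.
$212

@+02  big-endian(3c d4) = 0x3cd4
  top 4b → 0x3 → sbi [RI]
  [11:9] rd=6 = r6
  [8:0] imm=212 = $212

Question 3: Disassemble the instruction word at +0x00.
sub r4, r6

[00] a9 80 → 0xa980
  top 4b → 0xa → sub [RR]
  rd@[11:9]=0x4 ⇒ r4
  rs@[8:6]=0x6 ⇒ r6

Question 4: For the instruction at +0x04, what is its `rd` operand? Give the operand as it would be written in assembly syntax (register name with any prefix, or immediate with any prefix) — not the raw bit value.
off 0x04: read 85 6d as big → 0x856d
  top 4b → 0x8 → li [RI]
  rd: (w>>9)&0x7=0x2 → r2
  imm: (w>>0)&0x1ff=0x16d → $365

r2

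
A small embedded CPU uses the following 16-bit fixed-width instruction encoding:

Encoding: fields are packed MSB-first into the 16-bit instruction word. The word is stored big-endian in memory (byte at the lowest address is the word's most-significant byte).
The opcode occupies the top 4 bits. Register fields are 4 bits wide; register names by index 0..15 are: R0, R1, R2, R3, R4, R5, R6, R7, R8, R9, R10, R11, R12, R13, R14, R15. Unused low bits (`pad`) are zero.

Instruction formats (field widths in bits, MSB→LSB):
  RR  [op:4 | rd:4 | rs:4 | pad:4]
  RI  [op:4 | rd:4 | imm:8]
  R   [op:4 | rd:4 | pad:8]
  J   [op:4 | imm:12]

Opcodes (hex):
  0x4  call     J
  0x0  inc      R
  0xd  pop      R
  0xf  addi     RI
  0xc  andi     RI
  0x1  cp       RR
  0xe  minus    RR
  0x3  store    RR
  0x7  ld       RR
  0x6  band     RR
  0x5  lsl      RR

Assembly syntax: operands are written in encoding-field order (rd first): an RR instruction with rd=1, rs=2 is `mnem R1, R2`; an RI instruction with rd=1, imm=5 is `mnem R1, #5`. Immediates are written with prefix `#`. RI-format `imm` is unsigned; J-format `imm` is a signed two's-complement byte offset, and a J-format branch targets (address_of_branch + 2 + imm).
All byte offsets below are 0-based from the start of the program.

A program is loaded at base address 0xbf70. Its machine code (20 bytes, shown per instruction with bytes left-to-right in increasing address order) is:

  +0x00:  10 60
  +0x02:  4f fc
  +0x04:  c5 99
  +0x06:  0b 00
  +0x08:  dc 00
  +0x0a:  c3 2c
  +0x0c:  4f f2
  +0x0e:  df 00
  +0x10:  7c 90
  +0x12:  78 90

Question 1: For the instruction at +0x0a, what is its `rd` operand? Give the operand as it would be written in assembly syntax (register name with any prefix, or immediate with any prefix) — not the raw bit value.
@+0a  big-endian(c3 2c) = 0xc32c
  top 4b → 0xc → andi [RI]
  rd: (w>>8)&0xf=0x3 → R3
  imm: (w>>0)&0xff=0x2c → #44

R3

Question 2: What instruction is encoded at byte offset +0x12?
off 0x12: read 78 90 as big → 0x7890
  op=0x7890>>12=0x7 ⇒ ld (RR)
  [11:8] rd=8 = R8
  [7:4] rs=9 = R9

ld R8, R9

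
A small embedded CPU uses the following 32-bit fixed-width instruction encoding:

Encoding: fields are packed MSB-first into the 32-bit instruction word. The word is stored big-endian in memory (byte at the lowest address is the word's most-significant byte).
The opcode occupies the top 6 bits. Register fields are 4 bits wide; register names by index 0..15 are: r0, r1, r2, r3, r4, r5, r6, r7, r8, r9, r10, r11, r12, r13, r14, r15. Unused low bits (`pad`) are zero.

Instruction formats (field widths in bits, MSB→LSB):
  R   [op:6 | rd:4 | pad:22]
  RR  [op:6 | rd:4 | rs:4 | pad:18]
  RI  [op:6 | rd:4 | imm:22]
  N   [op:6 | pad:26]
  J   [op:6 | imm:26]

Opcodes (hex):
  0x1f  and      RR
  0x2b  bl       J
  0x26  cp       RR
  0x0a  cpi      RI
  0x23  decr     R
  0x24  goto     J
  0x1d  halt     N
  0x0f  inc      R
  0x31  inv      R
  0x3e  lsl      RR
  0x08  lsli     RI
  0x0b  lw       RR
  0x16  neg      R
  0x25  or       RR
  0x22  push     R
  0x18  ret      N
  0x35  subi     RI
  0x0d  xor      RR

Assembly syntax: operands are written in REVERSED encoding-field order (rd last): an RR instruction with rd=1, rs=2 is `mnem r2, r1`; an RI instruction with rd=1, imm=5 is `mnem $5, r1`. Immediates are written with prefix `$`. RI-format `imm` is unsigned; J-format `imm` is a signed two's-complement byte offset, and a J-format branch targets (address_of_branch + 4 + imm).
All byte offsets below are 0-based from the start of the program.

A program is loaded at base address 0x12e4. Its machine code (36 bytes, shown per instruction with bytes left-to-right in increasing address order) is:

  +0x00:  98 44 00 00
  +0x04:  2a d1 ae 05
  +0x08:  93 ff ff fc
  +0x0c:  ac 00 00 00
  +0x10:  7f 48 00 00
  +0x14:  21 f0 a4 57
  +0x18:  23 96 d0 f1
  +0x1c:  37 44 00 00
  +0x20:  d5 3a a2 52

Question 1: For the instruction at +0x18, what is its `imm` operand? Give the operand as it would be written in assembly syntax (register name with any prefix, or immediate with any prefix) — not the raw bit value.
$1495281

off 0x18: read 23 96 d0 f1 as big → 0x2396d0f1
  top 6b → 0x8 → lsli [RI]
  rd@[25:22]=0xe ⇒ r14
  imm@[21:0]=0x16d0f1 ⇒ $1495281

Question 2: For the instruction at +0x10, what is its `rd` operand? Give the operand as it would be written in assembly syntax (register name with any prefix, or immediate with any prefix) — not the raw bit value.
+0x10: 7f 48 00 00 ⇒ word 0x7f480000 (big)
  op=0x7f480000>>26=0x1f ⇒ and (RR)
  rd@[25:22]=0xd ⇒ r13
  rs@[21:18]=0x2 ⇒ r2

r13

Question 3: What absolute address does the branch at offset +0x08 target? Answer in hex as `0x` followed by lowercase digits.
@+08  big-endian(93 ff ff fc) = 0x93fffffc
  top 6b → 0x24 → goto [J]
  imm: (w>>0)&0x3ffffff=0x3fffffc (s26→-4) → $-4
  target = base 0x12e4 + off 0x08 + 4 + imm -4 = 0x12ec

0x12ec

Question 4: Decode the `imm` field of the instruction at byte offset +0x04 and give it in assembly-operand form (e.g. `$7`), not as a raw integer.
+0x04: 2a d1 ae 05 ⇒ word 0x2ad1ae05 (big)
  op=0x2ad1ae05>>26=0xa ⇒ cpi (RI)
  rd: (w>>22)&0xf=0xb → r11
  imm: (w>>0)&0x3fffff=0x11ae05 → $1158661

$1158661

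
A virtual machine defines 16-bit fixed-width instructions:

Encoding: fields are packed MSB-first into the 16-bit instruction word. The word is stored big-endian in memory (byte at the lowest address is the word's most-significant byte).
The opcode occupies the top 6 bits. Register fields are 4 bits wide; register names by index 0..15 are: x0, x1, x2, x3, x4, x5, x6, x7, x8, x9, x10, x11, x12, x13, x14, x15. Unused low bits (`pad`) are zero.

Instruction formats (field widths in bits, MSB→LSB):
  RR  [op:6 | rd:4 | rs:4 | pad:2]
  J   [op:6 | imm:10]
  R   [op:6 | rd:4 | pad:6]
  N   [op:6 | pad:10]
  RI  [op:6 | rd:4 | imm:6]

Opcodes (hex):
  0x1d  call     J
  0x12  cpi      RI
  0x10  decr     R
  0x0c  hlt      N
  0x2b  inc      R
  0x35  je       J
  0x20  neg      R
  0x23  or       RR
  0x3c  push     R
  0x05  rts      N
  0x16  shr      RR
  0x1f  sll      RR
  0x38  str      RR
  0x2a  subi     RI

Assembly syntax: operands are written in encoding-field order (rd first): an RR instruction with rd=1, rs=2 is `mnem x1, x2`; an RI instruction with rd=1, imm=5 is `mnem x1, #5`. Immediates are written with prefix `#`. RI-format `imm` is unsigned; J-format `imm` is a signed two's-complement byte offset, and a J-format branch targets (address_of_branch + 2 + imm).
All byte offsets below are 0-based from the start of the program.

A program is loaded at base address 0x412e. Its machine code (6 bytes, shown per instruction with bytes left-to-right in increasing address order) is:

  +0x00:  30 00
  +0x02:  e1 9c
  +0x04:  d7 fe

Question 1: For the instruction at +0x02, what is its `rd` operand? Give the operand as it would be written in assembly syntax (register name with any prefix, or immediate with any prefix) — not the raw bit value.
off 0x02: read e1 9c as big → 0xe19c
  top 6b → 0x38 → str [RR]
  rd: (w>>6)&0xf=0x6 → x6
  rs: (w>>2)&0xf=0x7 → x7

x6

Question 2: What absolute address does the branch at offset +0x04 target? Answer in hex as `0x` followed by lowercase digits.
0x4132

[04] d7 fe → 0xd7fe
  top 6b → 0x35 → je [J]
  [9:0] imm=1022 (s10→-2) = #-2
  target = base 0x412e + off 0x04 + 2 + imm -2 = 0x4132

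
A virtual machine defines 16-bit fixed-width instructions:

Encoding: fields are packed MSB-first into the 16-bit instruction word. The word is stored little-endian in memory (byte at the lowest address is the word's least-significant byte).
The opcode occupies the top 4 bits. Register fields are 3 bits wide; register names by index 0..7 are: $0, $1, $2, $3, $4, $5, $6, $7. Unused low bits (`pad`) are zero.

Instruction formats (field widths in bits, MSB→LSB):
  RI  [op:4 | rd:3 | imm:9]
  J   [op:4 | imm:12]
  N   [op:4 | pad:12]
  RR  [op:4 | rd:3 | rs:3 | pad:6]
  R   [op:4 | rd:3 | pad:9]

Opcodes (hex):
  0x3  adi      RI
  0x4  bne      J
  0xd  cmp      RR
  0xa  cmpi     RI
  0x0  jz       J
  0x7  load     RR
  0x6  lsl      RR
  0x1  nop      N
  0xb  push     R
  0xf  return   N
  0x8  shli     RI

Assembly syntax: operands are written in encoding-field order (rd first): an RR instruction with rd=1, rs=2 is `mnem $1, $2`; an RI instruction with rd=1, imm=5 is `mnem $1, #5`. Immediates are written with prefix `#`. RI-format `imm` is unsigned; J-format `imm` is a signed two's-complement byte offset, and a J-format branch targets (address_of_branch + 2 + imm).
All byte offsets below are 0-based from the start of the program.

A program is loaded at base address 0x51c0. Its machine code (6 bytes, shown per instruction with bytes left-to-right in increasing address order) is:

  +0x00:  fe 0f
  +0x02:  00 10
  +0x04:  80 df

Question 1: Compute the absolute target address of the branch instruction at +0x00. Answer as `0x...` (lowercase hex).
off 0x00: read fe 0f as little → 0x0ffe
  top 4b → 0x0 → jz [J]
  [11:0] imm=4094 (s12→-2) = #-2
  target = base 0x51c0 + off 0x00 + 2 + imm -2 = 0x51c0

0x51c0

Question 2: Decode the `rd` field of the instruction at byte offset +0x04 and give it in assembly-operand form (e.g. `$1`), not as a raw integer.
$7

off 0x04: read 80 df as little → 0xdf80
  op=0xdf80>>12=0xd ⇒ cmp (RR)
  [11:9] rd=7 = $7
  [8:6] rs=6 = $6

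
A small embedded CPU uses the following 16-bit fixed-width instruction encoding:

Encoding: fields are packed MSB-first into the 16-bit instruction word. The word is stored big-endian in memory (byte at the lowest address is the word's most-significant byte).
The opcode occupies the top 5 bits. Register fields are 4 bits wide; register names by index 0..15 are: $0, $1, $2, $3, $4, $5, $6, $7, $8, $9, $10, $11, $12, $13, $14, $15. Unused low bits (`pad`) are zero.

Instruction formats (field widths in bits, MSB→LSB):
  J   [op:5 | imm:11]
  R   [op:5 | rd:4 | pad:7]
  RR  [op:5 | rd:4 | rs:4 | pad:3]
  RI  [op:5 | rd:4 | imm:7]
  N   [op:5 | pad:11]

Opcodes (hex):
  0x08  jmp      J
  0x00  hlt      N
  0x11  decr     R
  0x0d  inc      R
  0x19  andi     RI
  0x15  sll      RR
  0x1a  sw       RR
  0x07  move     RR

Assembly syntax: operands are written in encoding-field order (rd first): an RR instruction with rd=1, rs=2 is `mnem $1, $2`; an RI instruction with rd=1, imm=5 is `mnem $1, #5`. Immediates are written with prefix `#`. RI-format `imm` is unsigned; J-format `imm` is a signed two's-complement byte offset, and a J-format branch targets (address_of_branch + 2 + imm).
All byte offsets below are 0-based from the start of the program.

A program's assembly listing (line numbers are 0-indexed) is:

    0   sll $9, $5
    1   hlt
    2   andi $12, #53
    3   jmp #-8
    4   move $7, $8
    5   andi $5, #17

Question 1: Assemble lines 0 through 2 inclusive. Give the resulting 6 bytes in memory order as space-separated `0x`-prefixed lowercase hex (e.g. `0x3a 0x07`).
0xac 0xa8 0x00 0x00 0xce 0x35

L0: sll op=0x15:5|rd=9:4|rs=5:4|pad=0:3 ⇒ 0xaca8 ⇒ big ac a8
L1: hlt op=0x0:5|pad=0:11 ⇒ 0x0000 ⇒ big 00 00
L2: andi op=0x19:5|rd=12:4|imm=53:7 ⇒ 0xce35 ⇒ big ce 35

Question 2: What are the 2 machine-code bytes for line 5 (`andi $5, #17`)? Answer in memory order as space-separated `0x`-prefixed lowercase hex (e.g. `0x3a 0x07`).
0xca 0x91

line 5 (andi): pack op=0x19:5|rd=5:4|imm=17:7 = 0xca91; big→ ca 91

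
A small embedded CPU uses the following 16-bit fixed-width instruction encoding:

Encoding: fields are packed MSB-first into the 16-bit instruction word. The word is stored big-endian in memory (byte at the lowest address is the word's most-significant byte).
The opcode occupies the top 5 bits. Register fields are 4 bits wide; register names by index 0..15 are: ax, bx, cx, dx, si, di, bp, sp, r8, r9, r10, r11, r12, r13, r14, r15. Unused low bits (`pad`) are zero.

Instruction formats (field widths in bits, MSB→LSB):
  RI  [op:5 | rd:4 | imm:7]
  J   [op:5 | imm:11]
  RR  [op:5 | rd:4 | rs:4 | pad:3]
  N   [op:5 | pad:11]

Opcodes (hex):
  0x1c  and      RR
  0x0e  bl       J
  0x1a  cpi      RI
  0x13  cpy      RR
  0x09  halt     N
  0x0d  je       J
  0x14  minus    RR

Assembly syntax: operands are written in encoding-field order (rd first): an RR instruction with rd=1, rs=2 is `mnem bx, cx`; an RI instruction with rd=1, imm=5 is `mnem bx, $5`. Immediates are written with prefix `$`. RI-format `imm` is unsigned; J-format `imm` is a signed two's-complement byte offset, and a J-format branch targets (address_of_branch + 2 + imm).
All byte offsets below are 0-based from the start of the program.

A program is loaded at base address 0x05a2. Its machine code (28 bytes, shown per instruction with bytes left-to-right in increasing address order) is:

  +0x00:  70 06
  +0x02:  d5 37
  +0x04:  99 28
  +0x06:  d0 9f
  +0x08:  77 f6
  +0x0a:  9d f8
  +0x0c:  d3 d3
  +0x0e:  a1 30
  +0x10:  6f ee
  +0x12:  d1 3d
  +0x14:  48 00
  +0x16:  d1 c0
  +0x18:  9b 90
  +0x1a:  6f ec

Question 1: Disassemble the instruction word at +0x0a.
+0x0a: 9d f8 ⇒ word 0x9df8 (big)
  op=0x9df8>>11=0x13 ⇒ cpy (RR)
  [10:7] rd=11 = r11
  [6:3] rs=15 = r15

cpy r11, r15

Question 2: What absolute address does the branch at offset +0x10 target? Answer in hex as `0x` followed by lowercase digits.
0x05a2

[10] 6f ee → 0x6fee
  opcode bits[15:11]=0xd: je/J
  imm: (w>>0)&0x7ff=0x7ee (s11→-18) → $-18
  target = base 0x05a2 + off 0x10 + 2 + imm -18 = 0x05a2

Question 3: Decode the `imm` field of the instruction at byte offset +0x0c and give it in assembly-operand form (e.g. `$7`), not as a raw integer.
+0x0c: d3 d3 ⇒ word 0xd3d3 (big)
  top 5b → 0x1a → cpi [RI]
  [10:7] rd=7 = sp
  [6:0] imm=83 = $83

$83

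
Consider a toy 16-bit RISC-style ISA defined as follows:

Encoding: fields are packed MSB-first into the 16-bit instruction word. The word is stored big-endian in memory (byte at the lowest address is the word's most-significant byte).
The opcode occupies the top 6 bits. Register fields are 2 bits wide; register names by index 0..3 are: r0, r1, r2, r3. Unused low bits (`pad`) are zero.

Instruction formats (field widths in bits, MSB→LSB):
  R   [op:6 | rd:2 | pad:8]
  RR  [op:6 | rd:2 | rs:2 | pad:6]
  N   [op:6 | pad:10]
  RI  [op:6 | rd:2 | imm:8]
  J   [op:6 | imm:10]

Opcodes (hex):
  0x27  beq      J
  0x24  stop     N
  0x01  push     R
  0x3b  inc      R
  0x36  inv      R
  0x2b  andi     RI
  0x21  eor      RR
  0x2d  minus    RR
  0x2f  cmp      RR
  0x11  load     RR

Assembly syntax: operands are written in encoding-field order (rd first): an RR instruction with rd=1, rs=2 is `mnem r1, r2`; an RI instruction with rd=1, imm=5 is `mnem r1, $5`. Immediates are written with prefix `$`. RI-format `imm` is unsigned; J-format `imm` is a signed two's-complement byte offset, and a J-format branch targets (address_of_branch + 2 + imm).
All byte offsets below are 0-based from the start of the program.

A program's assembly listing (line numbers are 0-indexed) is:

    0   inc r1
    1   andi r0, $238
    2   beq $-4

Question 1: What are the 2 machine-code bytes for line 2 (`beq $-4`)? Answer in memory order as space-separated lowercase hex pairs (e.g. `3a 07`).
2. beq fields op=0x27:6|imm=-4:10 → word 9ffch → 9f fc

9f fc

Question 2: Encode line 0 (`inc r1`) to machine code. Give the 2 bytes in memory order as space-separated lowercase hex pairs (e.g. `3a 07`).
L0: inc op=0x3b:6|rd=1:2|pad=0:8 ⇒ 0xed00 ⇒ big ed 00

ed 00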